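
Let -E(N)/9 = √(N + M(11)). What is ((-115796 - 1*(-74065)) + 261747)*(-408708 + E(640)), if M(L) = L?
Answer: -89922299328 - 1980144*√651 ≈ -8.9973e+10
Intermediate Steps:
E(N) = -9*√(11 + N) (E(N) = -9*√(N + 11) = -9*√(11 + N))
((-115796 - 1*(-74065)) + 261747)*(-408708 + E(640)) = ((-115796 - 1*(-74065)) + 261747)*(-408708 - 9*√(11 + 640)) = ((-115796 + 74065) + 261747)*(-408708 - 9*√651) = (-41731 + 261747)*(-408708 - 9*√651) = 220016*(-408708 - 9*√651) = -89922299328 - 1980144*√651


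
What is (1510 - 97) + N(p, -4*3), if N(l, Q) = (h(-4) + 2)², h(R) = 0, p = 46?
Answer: 1417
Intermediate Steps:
N(l, Q) = 4 (N(l, Q) = (0 + 2)² = 2² = 4)
(1510 - 97) + N(p, -4*3) = (1510 - 97) + 4 = 1413 + 4 = 1417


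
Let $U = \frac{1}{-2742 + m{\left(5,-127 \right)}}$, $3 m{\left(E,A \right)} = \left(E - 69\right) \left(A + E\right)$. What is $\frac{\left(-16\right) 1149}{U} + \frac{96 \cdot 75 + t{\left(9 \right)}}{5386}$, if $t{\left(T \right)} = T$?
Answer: $\frac{13796267753}{5386} \approx 2.5615 \cdot 10^{6}$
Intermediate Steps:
$m{\left(E,A \right)} = \frac{\left(-69 + E\right) \left(A + E\right)}{3}$ ($m{\left(E,A \right)} = \frac{\left(E - 69\right) \left(A + E\right)}{3} = \frac{\left(-69 + E\right) \left(A + E\right)}{3}$)
$U = - \frac{3}{418}$ ($U = \frac{1}{-2742 + \left(\left(-23\right) \left(-127\right) - 115 + \frac{5^{2}}{3} + \frac{1}{3} \left(-127\right) 5\right)} = \frac{1}{-2742 + \left(2921 - 115 + \frac{1}{3} \cdot 25 - \frac{635}{3}\right)} = \frac{1}{-2742 + \left(2921 - 115 + \frac{25}{3} - \frac{635}{3}\right)} = \frac{1}{-2742 + \frac{7808}{3}} = \frac{1}{- \frac{418}{3}} = - \frac{3}{418} \approx -0.007177$)
$\frac{\left(-16\right) 1149}{U} + \frac{96 \cdot 75 + t{\left(9 \right)}}{5386} = \frac{\left(-16\right) 1149}{- \frac{3}{418}} + \frac{96 \cdot 75 + 9}{5386} = \left(-18384\right) \left(- \frac{418}{3}\right) + \left(7200 + 9\right) \frac{1}{5386} = 2561504 + 7209 \cdot \frac{1}{5386} = 2561504 + \frac{7209}{5386} = \frac{13796267753}{5386}$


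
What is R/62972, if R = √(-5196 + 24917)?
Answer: √19721/62972 ≈ 0.0022301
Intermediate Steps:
R = √19721 ≈ 140.43
R/62972 = √19721/62972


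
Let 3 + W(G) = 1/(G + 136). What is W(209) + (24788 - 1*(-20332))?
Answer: 15565366/345 ≈ 45117.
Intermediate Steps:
W(G) = -3 + 1/(136 + G) (W(G) = -3 + 1/(G + 136) = -3 + 1/(136 + G))
W(209) + (24788 - 1*(-20332)) = (-407 - 3*209)/(136 + 209) + (24788 - 1*(-20332)) = (-407 - 627)/345 + (24788 + 20332) = (1/345)*(-1034) + 45120 = -1034/345 + 45120 = 15565366/345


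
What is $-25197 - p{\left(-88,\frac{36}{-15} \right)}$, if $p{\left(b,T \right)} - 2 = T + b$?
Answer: $- \frac{125543}{5} \approx -25109.0$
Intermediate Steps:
$p{\left(b,T \right)} = 2 + T + b$ ($p{\left(b,T \right)} = 2 + \left(T + b\right) = 2 + T + b$)
$-25197 - p{\left(-88,\frac{36}{-15} \right)} = -25197 - \left(2 + \frac{36}{-15} - 88\right) = -25197 - \left(2 + 36 \left(- \frac{1}{15}\right) - 88\right) = -25197 - \left(2 - \frac{12}{5} - 88\right) = -25197 - - \frac{442}{5} = -25197 + \frac{442}{5} = - \frac{125543}{5}$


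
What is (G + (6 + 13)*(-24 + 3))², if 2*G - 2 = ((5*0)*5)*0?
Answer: 158404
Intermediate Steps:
G = 1 (G = 1 + (((5*0)*5)*0)/2 = 1 + ((0*5)*0)/2 = 1 + (0*0)/2 = 1 + (½)*0 = 1 + 0 = 1)
(G + (6 + 13)*(-24 + 3))² = (1 + (6 + 13)*(-24 + 3))² = (1 + 19*(-21))² = (1 - 399)² = (-398)² = 158404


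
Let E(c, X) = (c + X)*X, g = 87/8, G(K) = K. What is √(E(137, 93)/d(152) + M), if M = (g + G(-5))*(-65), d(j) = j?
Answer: I*√1392890/76 ≈ 15.529*I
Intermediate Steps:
g = 87/8 (g = 87*(⅛) = 87/8 ≈ 10.875)
E(c, X) = X*(X + c) (E(c, X) = (X + c)*X = X*(X + c))
M = -3055/8 (M = (87/8 - 5)*(-65) = (47/8)*(-65) = -3055/8 ≈ -381.88)
√(E(137, 93)/d(152) + M) = √((93*(93 + 137))/152 - 3055/8) = √((93*230)*(1/152) - 3055/8) = √(21390*(1/152) - 3055/8) = √(10695/76 - 3055/8) = √(-36655/152) = I*√1392890/76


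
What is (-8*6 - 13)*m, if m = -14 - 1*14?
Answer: 1708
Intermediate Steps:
m = -28 (m = -14 - 14 = -28)
(-8*6 - 13)*m = (-8*6 - 13)*(-28) = (-48 - 13)*(-28) = -61*(-28) = 1708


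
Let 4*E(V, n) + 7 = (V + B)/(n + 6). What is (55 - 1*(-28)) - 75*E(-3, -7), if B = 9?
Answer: 1307/4 ≈ 326.75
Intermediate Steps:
E(V, n) = -7/4 + (9 + V)/(4*(6 + n)) (E(V, n) = -7/4 + ((V + 9)/(n + 6))/4 = -7/4 + ((9 + V)/(6 + n))/4 = -7/4 + (9 + V)/(4*(6 + n)))
(55 - 1*(-28)) - 75*E(-3, -7) = (55 - 1*(-28)) - 75*(-33 - 3 - 7*(-7))/(4*(6 - 7)) = (55 + 28) - 75*(-33 - 3 + 49)/(4*(-1)) = 83 - 75*(-1)*13/4 = 83 - 75*(-13/4) = 83 + 975/4 = 1307/4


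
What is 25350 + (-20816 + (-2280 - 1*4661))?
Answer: -2407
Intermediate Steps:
25350 + (-20816 + (-2280 - 1*4661)) = 25350 + (-20816 + (-2280 - 4661)) = 25350 + (-20816 - 6941) = 25350 - 27757 = -2407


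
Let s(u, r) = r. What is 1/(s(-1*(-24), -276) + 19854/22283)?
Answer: -22283/6130254 ≈ -0.0036349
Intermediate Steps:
1/(s(-1*(-24), -276) + 19854/22283) = 1/(-276 + 19854/22283) = 1/(-6130254/22283) = -22283/6130254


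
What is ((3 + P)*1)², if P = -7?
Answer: 16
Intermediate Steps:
((3 + P)*1)² = ((3 - 7)*1)² = (-4*1)² = (-4)² = 16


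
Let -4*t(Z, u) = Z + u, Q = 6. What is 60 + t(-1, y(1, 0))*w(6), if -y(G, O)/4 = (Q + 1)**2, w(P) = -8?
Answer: -334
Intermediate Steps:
y(G, O) = -196 (y(G, O) = -4*(6 + 1)**2 = -4*7**2 = -4*49 = -196)
t(Z, u) = -Z/4 - u/4 (t(Z, u) = -(Z + u)/4 = -Z/4 - u/4)
60 + t(-1, y(1, 0))*w(6) = 60 + (-1/4*(-1) - 1/4*(-196))*(-8) = 60 + (1/4 + 49)*(-8) = 60 + (197/4)*(-8) = 60 - 394 = -334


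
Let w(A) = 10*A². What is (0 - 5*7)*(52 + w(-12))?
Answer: -52220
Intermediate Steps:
(0 - 5*7)*(52 + w(-12)) = (0 - 5*7)*(52 + 10*(-12)²) = (0 - 35)*(52 + 10*144) = -35*(52 + 1440) = -35*1492 = -52220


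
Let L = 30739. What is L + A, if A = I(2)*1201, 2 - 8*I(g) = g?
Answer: 30739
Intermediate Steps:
I(g) = ¼ - g/8
A = 0 (A = (¼ - ⅛*2)*1201 = (¼ - ¼)*1201 = 0*1201 = 0)
L + A = 30739 + 0 = 30739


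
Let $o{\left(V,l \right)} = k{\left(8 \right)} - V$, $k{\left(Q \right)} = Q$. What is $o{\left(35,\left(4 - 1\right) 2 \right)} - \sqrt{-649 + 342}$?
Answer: $-27 - i \sqrt{307} \approx -27.0 - 17.521 i$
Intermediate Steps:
$o{\left(V,l \right)} = 8 - V$
$o{\left(35,\left(4 - 1\right) 2 \right)} - \sqrt{-649 + 342} = \left(8 - 35\right) - \sqrt{-649 + 342} = \left(8 - 35\right) - \sqrt{-307} = -27 - i \sqrt{307}$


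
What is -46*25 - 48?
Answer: -1198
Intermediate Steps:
-46*25 - 48 = -1150 - 48 = -1198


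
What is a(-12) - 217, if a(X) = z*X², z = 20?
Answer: 2663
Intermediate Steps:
a(X) = 20*X²
a(-12) - 217 = 20*(-12)² - 217 = 20*144 - 217 = 2880 - 217 = 2663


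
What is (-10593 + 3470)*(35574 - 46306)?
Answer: 76444036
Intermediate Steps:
(-10593 + 3470)*(35574 - 46306) = -7123*(-10732) = 76444036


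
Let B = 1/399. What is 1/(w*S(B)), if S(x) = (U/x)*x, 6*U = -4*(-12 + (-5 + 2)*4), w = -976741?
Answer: -1/15627856 ≈ -6.3988e-8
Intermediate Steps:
U = 16 (U = (-4*(-12 + (-5 + 2)*4))/6 = (-4*(-12 - 3*4))/6 = (-4*(-12 - 12))/6 = (-4*(-24))/6 = (⅙)*96 = 16)
B = 1/399 ≈ 0.0025063
S(x) = 16 (S(x) = (16/x)*x = 16)
1/(w*S(B)) = 1/(-976741*16) = -1/976741*1/16 = -1/15627856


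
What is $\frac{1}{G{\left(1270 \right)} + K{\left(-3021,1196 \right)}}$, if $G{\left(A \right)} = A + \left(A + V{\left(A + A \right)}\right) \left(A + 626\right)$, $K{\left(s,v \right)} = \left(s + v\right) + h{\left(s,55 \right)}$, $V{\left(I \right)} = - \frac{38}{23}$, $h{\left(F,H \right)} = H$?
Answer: $\frac{23}{55298612} \approx 4.1592 \cdot 10^{-7}$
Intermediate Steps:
$V{\left(I \right)} = - \frac{38}{23}$ ($V{\left(I \right)} = \left(-38\right) \frac{1}{23} = - \frac{38}{23}$)
$K{\left(s,v \right)} = 55 + s + v$ ($K{\left(s,v \right)} = \left(s + v\right) + 55 = 55 + s + v$)
$G{\left(A \right)} = A + \left(626 + A\right) \left(- \frac{38}{23} + A\right)$ ($G{\left(A \right)} = A + \left(A - \frac{38}{23}\right) \left(A + 626\right) = A + \left(- \frac{38}{23} + A\right) \left(626 + A\right) = A + \left(626 + A\right) \left(- \frac{38}{23} + A\right)$)
$\frac{1}{G{\left(1270 \right)} + K{\left(-3021,1196 \right)}} = \frac{1}{\left(- \frac{23788}{23} + 1270^{2} + \frac{14383}{23} \cdot 1270\right) + \left(55 - 3021 + 1196\right)} = \frac{1}{\left(- \frac{23788}{23} + 1612900 + \frac{18266410}{23}\right) - 1770} = \frac{1}{\frac{55339322}{23} - 1770} = \frac{1}{\frac{55298612}{23}} = \frac{23}{55298612}$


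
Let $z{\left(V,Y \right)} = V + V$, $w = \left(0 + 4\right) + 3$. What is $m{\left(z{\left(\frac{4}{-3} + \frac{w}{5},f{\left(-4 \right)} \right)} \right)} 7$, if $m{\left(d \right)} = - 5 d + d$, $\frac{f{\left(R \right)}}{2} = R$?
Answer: $- \frac{56}{15} \approx -3.7333$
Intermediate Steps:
$f{\left(R \right)} = 2 R$
$w = 7$ ($w = 4 + 3 = 7$)
$z{\left(V,Y \right)} = 2 V$
$m{\left(d \right)} = - 4 d$
$m{\left(z{\left(\frac{4}{-3} + \frac{w}{5},f{\left(-4 \right)} \right)} \right)} 7 = - 4 \cdot 2 \left(\frac{4}{-3} + \frac{7}{5}\right) 7 = - 4 \cdot 2 \left(4 \left(- \frac{1}{3}\right) + 7 \cdot \frac{1}{5}\right) 7 = - 4 \cdot 2 \left(- \frac{4}{3} + \frac{7}{5}\right) 7 = - 4 \cdot 2 \cdot \frac{1}{15} \cdot 7 = \left(-4\right) \frac{2}{15} \cdot 7 = \left(- \frac{8}{15}\right) 7 = - \frac{56}{15}$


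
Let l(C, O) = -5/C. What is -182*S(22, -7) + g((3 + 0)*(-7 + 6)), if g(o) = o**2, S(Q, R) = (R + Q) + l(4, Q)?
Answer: -4987/2 ≈ -2493.5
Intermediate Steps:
S(Q, R) = -5/4 + Q + R (S(Q, R) = (R + Q) - 5/4 = (Q + R) - 5*1/4 = (Q + R) - 5/4 = -5/4 + Q + R)
-182*S(22, -7) + g((3 + 0)*(-7 + 6)) = -182*(-5/4 + 22 - 7) + ((3 + 0)*(-7 + 6))**2 = -182*55/4 + (3*(-1))**2 = -5005/2 + (-3)**2 = -5005/2 + 9 = -4987/2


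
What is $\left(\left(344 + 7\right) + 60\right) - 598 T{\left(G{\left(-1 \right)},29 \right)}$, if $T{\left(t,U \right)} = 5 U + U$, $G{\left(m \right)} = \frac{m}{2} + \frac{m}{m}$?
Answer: $-103641$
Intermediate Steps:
$G{\left(m \right)} = 1 + \frac{m}{2}$ ($G{\left(m \right)} = m \frac{1}{2} + 1 = \frac{m}{2} + 1 = 1 + \frac{m}{2}$)
$T{\left(t,U \right)} = 6 U$
$\left(\left(344 + 7\right) + 60\right) - 598 T{\left(G{\left(-1 \right)},29 \right)} = \left(\left(344 + 7\right) + 60\right) - 598 \cdot 6 \cdot 29 = \left(351 + 60\right) - 104052 = 411 - 104052 = -103641$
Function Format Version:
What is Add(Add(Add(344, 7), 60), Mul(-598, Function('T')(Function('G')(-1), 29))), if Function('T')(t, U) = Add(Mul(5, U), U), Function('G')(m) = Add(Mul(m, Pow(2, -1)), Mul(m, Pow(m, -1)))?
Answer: -103641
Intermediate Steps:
Function('G')(m) = Add(1, Mul(Rational(1, 2), m)) (Function('G')(m) = Add(Mul(m, Rational(1, 2)), 1) = Add(Mul(Rational(1, 2), m), 1) = Add(1, Mul(Rational(1, 2), m)))
Function('T')(t, U) = Mul(6, U)
Add(Add(Add(344, 7), 60), Mul(-598, Function('T')(Function('G')(-1), 29))) = Add(Add(Add(344, 7), 60), Mul(-598, Mul(6, 29))) = Add(Add(351, 60), Mul(-598, 174)) = Add(411, -104052) = -103641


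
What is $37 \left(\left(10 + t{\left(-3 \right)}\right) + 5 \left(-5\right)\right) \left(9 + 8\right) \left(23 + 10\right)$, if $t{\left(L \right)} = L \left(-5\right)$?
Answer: $0$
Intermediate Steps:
$t{\left(L \right)} = - 5 L$
$37 \left(\left(10 + t{\left(-3 \right)}\right) + 5 \left(-5\right)\right) \left(9 + 8\right) \left(23 + 10\right) = 37 \left(\left(10 - -15\right) + 5 \left(-5\right)\right) \left(9 + 8\right) \left(23 + 10\right) = 37 \left(\left(10 + 15\right) - 25\right) 17 \cdot 33 = 37 \left(25 - 25\right) 561 = 37 \cdot 0 \cdot 561 = 0 \cdot 561 = 0$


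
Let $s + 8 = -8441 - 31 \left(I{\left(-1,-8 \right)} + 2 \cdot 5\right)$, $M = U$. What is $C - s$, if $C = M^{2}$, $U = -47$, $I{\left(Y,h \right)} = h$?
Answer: $10720$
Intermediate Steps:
$M = -47$
$s = -8511$ ($s = -8 - \left(8441 + 31 \left(-8 + 2 \cdot 5\right)\right) = -8 - \left(8441 + 31 \left(-8 + 10\right)\right) = -8 - 8503 = -8511$)
$C = 2209$ ($C = \left(-47\right)^{2} = 2209$)
$C - s = 2209 - -8511 = 2209 + 8511 = 10720$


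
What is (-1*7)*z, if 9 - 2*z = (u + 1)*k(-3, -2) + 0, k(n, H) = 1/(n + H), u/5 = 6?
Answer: -266/5 ≈ -53.200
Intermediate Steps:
u = 30 (u = 5*6 = 30)
k(n, H) = 1/(H + n)
z = 38/5 (z = 9/2 - ((30 + 1)/(-2 - 3) + 0)/2 = 9/2 - (31/(-5) + 0)/2 = 9/2 - (31*(-⅕) + 0)/2 = 9/2 - (-31/5 + 0)/2 = 9/2 - ½*(-31/5) = 9/2 + 31/10 = 38/5 ≈ 7.6000)
(-1*7)*z = -1*7*(38/5) = -7*38/5 = -266/5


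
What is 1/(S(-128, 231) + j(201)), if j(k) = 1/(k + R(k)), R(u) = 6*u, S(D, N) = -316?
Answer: -1407/444611 ≈ -0.0031646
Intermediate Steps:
j(k) = 1/(7*k) (j(k) = 1/(k + 6*k) = 1/(7*k))
1/(S(-128, 231) + j(201)) = 1/(-316 + (⅐)/201) = 1/(-316 + (⅐)*(1/201)) = 1/(-316 + 1/1407) = 1/(-444611/1407) = -1407/444611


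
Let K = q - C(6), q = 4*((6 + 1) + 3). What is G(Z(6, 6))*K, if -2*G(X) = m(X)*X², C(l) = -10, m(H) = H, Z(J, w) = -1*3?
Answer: 675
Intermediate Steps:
Z(J, w) = -3
q = 40 (q = 4*(7 + 3) = 4*10 = 40)
K = 50 (K = 40 - 1*(-10) = 40 + 10 = 50)
G(X) = -X³/2 (G(X) = -X*X²/2 = -X³/2)
G(Z(6, 6))*K = -½*(-3)³*50 = -½*(-27)*50 = (27/2)*50 = 675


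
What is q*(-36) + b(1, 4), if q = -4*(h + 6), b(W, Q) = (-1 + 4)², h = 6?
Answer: 1737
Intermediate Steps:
b(W, Q) = 9 (b(W, Q) = 3² = 9)
q = -48 (q = -4*(6 + 6) = -4*12 = -48)
q*(-36) + b(1, 4) = -48*(-36) + 9 = 1728 + 9 = 1737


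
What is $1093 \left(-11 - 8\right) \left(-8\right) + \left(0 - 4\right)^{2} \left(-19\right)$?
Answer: $165832$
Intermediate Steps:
$1093 \left(-11 - 8\right) \left(-8\right) + \left(0 - 4\right)^{2} \left(-19\right) = 1093 \left(-11 + \left(-10 + 2\right)\right) \left(-8\right) + \left(-4\right)^{2} \left(-19\right) = 1093 \left(-11 - 8\right) \left(-8\right) + 16 \left(-19\right) = 1093 \left(\left(-19\right) \left(-8\right)\right) - 304 = 1093 \cdot 152 - 304 = 166136 - 304 = 165832$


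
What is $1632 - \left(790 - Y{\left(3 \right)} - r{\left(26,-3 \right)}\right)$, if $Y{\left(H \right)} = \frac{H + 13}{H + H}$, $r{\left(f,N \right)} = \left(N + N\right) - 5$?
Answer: $\frac{2501}{3} \approx 833.67$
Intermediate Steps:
$r{\left(f,N \right)} = -5 + 2 N$ ($r{\left(f,N \right)} = 2 N - 5 = -5 + 2 N$)
$Y{\left(H \right)} = \frac{13 + H}{2 H}$
$1632 - \left(790 - Y{\left(3 \right)} - r{\left(26,-3 \right)}\right) = 1632 - \left(801 - \frac{13 + 3}{2 \cdot 3}\right) = 1632 - \left(801 - \frac{8}{3}\right) = 1632 + \left(\left(\frac{8}{3} - 11\right) - 790\right) = 1632 - \frac{2395}{3} = \frac{2501}{3}$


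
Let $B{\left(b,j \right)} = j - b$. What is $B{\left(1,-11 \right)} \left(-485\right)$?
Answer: $5820$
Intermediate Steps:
$B{\left(1,-11 \right)} \left(-485\right) = \left(-11 - 1\right) \left(-485\right) = \left(-12\right) \left(-485\right) = 5820$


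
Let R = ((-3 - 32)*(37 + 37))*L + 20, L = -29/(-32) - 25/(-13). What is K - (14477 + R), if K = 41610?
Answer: 7163719/208 ≈ 34441.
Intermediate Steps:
L = 1177/416 (L = -29*(-1/32) - 25*(-1/13) = 29/32 + 25/13 = 1177/416 ≈ 2.8293)
R = -1520055/208 (R = ((-3 - 32)*(37 + 37))*(1177/416) + 20 = -35*74*(1177/416) + 20 = -2590*1177/416 + 20 = -1524215/208 + 20 = -1520055/208 ≈ -7308.0)
K - (14477 + R) = 41610 - (14477 - 1520055/208) = 41610 - 1*1491161/208 = 41610 - 1491161/208 = 7163719/208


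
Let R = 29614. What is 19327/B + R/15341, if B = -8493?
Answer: -44983805/130291113 ≈ -0.34526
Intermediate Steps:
19327/B + R/15341 = 19327/(-8493) + 29614/15341 = 19327*(-1/8493) + 29614*(1/15341) = -19327/8493 + 29614/15341 = -44983805/130291113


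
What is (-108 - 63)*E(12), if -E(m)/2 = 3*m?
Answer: 12312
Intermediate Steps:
E(m) = -6*m
(-108 - 63)*E(12) = (-108 - 63)*(-6*12) = -171*(-72) = 12312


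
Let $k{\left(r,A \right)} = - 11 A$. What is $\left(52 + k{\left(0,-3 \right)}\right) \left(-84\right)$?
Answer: $-7140$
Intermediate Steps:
$\left(52 + k{\left(0,-3 \right)}\right) \left(-84\right) = \left(52 - -33\right) \left(-84\right) = \left(52 + 33\right) \left(-84\right) = 85 \left(-84\right) = -7140$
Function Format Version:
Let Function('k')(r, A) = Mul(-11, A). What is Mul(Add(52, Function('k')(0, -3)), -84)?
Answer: -7140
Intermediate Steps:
Mul(Add(52, Function('k')(0, -3)), -84) = Mul(Add(52, Mul(-11, -3)), -84) = Mul(Add(52, 33), -84) = Mul(85, -84) = -7140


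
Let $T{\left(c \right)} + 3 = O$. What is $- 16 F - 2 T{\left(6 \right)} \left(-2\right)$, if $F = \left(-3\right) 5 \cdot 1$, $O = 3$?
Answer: $0$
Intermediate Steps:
$T{\left(c \right)} = 0$ ($T{\left(c \right)} = -3 + 3 = 0$)
$F = -15$ ($F = \left(-15\right) 1 = -15$)
$- 16 F - 2 T{\left(6 \right)} \left(-2\right) = \left(-16\right) \left(-15\right) \left(-2\right) 0 \left(-2\right) = 240 \cdot 0 \left(-2\right) = 240 \cdot 0 = 0$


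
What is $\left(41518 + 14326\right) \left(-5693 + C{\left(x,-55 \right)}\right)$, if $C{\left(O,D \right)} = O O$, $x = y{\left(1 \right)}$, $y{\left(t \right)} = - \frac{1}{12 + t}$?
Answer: $- \frac{53728405904}{169} \approx -3.1792 \cdot 10^{8}$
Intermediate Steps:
$x = - \frac{1}{13}$ ($x = - \frac{1}{12 + 1} = - \frac{1}{13} \approx -0.076923$)
$C{\left(O,D \right)} = O^{2}$
$\left(41518 + 14326\right) \left(-5693 + C{\left(x,-55 \right)}\right) = \left(41518 + 14326\right) \left(-5693 + \left(- \frac{1}{13}\right)^{2}\right) = 55844 \left(-5693 + \frac{1}{169}\right) = 55844 \left(- \frac{962116}{169}\right) = - \frac{53728405904}{169}$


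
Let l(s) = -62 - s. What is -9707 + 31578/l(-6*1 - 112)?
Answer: -256007/28 ≈ -9143.1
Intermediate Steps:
-9707 + 31578/l(-6*1 - 112) = -9707 + 31578/(-62 - (-6*1 - 112)) = -9707 + 31578/(-62 - (-6 - 112)) = -9707 + 31578/(-62 - 1*(-118)) = -9707 + 31578/(-62 + 118) = -9707 + 31578/56 = -9707 + 31578*(1/56) = -9707 + 15789/28 = -256007/28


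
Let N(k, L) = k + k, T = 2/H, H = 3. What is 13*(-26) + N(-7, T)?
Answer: -352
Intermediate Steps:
T = ⅔ (T = 2/3 = 2*(⅓) = ⅔ ≈ 0.66667)
N(k, L) = 2*k
13*(-26) + N(-7, T) = 13*(-26) + 2*(-7) = -338 - 14 = -352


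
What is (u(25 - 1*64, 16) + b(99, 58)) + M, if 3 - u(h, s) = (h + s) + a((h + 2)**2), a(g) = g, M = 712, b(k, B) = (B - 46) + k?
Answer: -520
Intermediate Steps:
b(k, B) = -46 + B + k (b(k, B) = (-46 + B) + k = -46 + B + k)
u(h, s) = 3 - h - s - (2 + h)**2 (u(h, s) = 3 - ((h + s) + (h + 2)**2) = 3 - ((h + s) + (2 + h)**2) = 3 - (h + s + (2 + h)**2) = 3 + (-h - s - (2 + h)**2) = 3 - h - s - (2 + h)**2)
(u(25 - 1*64, 16) + b(99, 58)) + M = ((3 - (25 - 1*64) - 1*16 - (2 + (25 - 1*64))**2) + (-46 + 58 + 99)) + 712 = ((3 - (25 - 64) - 16 - (2 + (25 - 64))**2) + 111) + 712 = ((3 - 1*(-39) - 16 - (2 - 39)**2) + 111) + 712 = ((3 + 39 - 16 - 1*(-37)**2) + 111) + 712 = ((3 + 39 - 16 - 1*1369) + 111) + 712 = ((3 + 39 - 16 - 1369) + 111) + 712 = (-1343 + 111) + 712 = -1232 + 712 = -520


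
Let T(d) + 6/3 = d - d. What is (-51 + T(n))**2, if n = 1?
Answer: 2809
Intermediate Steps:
T(d) = -2 (T(d) = -2 + (d - d) = -2 + 0 = -2)
(-51 + T(n))**2 = (-51 - 2)**2 = (-53)**2 = 2809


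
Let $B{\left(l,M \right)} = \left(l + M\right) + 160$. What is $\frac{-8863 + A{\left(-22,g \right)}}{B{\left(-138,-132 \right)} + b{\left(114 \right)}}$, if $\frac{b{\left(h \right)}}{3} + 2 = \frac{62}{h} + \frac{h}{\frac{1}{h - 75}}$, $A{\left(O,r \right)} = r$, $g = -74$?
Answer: $- \frac{169803}{251249} \approx -0.67584$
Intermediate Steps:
$B{\left(l,M \right)} = 160 + M + l$ ($B{\left(l,M \right)} = \left(M + l\right) + 160 = 160 + M + l$)
$b{\left(h \right)} = -6 + \frac{186}{h} + 3 h \left(-75 + h\right)$ ($b{\left(h \right)} = -6 + 3 \left(\frac{62}{h} + \frac{h}{\frac{1}{h - 75}}\right) = -6 + 3 \left(\frac{62}{h} + \frac{h}{\frac{1}{-75 + h}}\right) = -6 + 3 \left(\frac{62}{h} + h \left(-75 + h\right)\right) = -6 + \left(\frac{186}{h} + 3 h \left(-75 + h\right)\right) = -6 + \frac{186}{h} + 3 h \left(-75 + h\right)$)
$\frac{-8863 + A{\left(-22,g \right)}}{B{\left(-138,-132 \right)} + b{\left(114 \right)}} = \frac{-8863 - 74}{\left(160 - 132 - 138\right) + \left(-6 - 25650 + 3 \cdot 114^{2} + \frac{186}{114}\right)} = - \frac{8937}{-110 + \left(-6 - 25650 + 3 \cdot 12996 + 186 \cdot \frac{1}{114}\right)} = - \frac{8937}{-110 + \left(-6 - 25650 + 38988 + \frac{31}{19}\right)} = - \frac{8937}{-110 + \frac{253339}{19}} = - \frac{8937}{\frac{251249}{19}} = \left(-8937\right) \frac{19}{251249} = - \frac{169803}{251249}$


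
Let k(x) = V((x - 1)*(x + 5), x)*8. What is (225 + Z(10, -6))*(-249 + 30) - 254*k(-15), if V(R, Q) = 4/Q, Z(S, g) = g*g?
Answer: -849257/15 ≈ -56617.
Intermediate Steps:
Z(S, g) = g²
k(x) = 32/x (k(x) = (4/x)*8 = 32/x)
(225 + Z(10, -6))*(-249 + 30) - 254*k(-15) = (225 + (-6)²)*(-249 + 30) - 8128/(-15) = (225 + 36)*(-219) - 8128*(-1)/15 = 261*(-219) - 254*(-32/15) = -57159 + 8128/15 = -849257/15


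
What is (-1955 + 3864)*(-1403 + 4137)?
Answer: 5219206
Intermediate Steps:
(-1955 + 3864)*(-1403 + 4137) = 1909*2734 = 5219206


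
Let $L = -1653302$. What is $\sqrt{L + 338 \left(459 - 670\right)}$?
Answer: $2 i \sqrt{431155} \approx 1313.2 i$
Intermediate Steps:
$\sqrt{L + 338 \left(459 - 670\right)} = \sqrt{-1653302 + 338 \left(459 - 670\right)} = \sqrt{-1653302 + 338 \left(-211\right)} = \sqrt{-1653302 - 71318} = \sqrt{-1724620} = 2 i \sqrt{431155}$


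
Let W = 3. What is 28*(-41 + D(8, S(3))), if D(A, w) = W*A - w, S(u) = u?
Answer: -560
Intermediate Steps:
D(A, w) = -w + 3*A (D(A, w) = 3*A - w = -w + 3*A)
28*(-41 + D(8, S(3))) = 28*(-41 + (-1*3 + 3*8)) = 28*(-41 + (-3 + 24)) = 28*(-41 + 21) = 28*(-20) = -560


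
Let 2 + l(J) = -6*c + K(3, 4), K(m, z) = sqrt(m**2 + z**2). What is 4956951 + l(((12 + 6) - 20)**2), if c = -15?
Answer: 4957044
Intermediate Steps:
l(J) = 93 (l(J) = -2 + (-6*(-15) + sqrt(3**2 + 4**2)) = -2 + (90 + sqrt(9 + 16)) = -2 + (90 + sqrt(25)) = -2 + (90 + 5) = -2 + 95 = 93)
4956951 + l(((12 + 6) - 20)**2) = 4956951 + 93 = 4957044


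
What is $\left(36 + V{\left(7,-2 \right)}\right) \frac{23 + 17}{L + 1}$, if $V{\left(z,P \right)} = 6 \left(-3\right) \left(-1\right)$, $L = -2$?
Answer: $-2160$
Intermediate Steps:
$V{\left(z,P \right)} = 18$ ($V{\left(z,P \right)} = \left(-18\right) \left(-1\right) = 18$)
$\left(36 + V{\left(7,-2 \right)}\right) \frac{23 + 17}{L + 1} = \left(36 + 18\right) \frac{23 + 17}{-2 + 1} = 54 \frac{40}{-1} = 54 \cdot 40 \left(-1\right) = 54 \left(-40\right) = -2160$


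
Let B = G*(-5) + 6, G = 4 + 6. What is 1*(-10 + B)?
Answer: -54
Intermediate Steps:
G = 10
B = -44 (B = 10*(-5) + 6 = -50 + 6 = -44)
1*(-10 + B) = 1*(-10 - 44) = 1*(-54) = -54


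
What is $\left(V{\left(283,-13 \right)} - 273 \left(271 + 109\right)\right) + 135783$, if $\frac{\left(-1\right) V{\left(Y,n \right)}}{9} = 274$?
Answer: $29577$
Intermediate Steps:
$V{\left(Y,n \right)} = -2466$ ($V{\left(Y,n \right)} = \left(-9\right) 274 = -2466$)
$\left(V{\left(283,-13 \right)} - 273 \left(271 + 109\right)\right) + 135783 = \left(-2466 - 273 \left(271 + 109\right)\right) + 135783 = \left(-2466 - 103740\right) + 135783 = -106206 + 135783 = 29577$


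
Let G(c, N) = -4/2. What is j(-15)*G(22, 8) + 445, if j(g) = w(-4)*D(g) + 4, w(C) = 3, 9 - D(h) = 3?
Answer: 401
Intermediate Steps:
D(h) = 6 (D(h) = 9 - 1*3 = 9 - 3 = 6)
G(c, N) = -2 (G(c, N) = -4*½ = -2)
j(g) = 22 (j(g) = 3*6 + 4 = 18 + 4 = 22)
j(-15)*G(22, 8) + 445 = 22*(-2) + 445 = -44 + 445 = 401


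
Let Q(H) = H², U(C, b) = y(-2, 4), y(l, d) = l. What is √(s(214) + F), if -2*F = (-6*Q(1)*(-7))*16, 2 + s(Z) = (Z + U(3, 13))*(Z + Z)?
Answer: √90398 ≈ 300.66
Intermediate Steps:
U(C, b) = -2
s(Z) = -2 + 2*Z*(-2 + Z) (s(Z) = -2 + (Z - 2)*(Z + Z) = -2 + (-2 + Z)*(2*Z) = -2 + 2*Z*(-2 + Z))
F = -336 (F = --6*1²*(-7)*16/2 = --6*1*(-7)*16/2 = -(-6*(-7))*16/2 = -21*16 = -½*672 = -336)
√(s(214) + F) = √((-2 - 4*214 + 2*214²) - 336) = √((-2 - 856 + 2*45796) - 336) = √((-2 - 856 + 91592) - 336) = √(90734 - 336) = √90398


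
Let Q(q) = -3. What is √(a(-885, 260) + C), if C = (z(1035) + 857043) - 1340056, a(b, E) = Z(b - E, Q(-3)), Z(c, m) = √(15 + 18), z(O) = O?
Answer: √(-481978 + √33) ≈ 694.24*I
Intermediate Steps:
Z(c, m) = √33
a(b, E) = √33
C = -481978 (C = (1035 + 857043) - 1340056 = 858078 - 1340056 = -481978)
√(a(-885, 260) + C) = √(√33 - 481978) = √(-481978 + √33)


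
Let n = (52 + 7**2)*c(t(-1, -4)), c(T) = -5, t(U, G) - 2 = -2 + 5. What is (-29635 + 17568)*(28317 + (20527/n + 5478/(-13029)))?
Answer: -7409281162888/21715 ≈ -3.4121e+8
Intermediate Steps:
t(U, G) = 5 (t(U, G) = 2 + (-2 + 5) = 2 + 3 = 5)
n = -505 (n = (52 + 7**2)*(-5) = (52 + 49)*(-5) = 101*(-5) = -505)
(-29635 + 17568)*(28317 + (20527/n + 5478/(-13029))) = (-29635 + 17568)*(28317 + (20527/(-505) + 5478/(-13029))) = -12067*(28317 + (20527*(-1/505) + 5478*(-1/13029))) = -12067*(28317 + (-20527/505 - 1826/4343)) = -12067*(28317 - 891791/21715) = -12067*614011864/21715 = -7409281162888/21715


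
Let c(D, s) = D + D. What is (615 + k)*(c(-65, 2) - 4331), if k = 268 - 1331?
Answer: 1998528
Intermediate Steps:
k = -1063
c(D, s) = 2*D
(615 + k)*(c(-65, 2) - 4331) = (615 - 1063)*(2*(-65) - 4331) = -448*(-130 - 4331) = -448*(-4461) = 1998528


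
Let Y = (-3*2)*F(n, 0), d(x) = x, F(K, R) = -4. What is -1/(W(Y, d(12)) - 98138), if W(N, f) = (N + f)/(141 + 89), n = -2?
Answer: 115/11285852 ≈ 1.0190e-5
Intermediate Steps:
Y = 24 (Y = -3*2*(-4) = -6*(-4) = 24)
W(N, f) = N/230 + f/230 (W(N, f) = (N + f)/230 = (N + f)*(1/230) = N/230 + f/230)
-1/(W(Y, d(12)) - 98138) = -1/(((1/230)*24 + (1/230)*12) - 98138) = -1/((12/115 + 6/115) - 98138) = -1/(18/115 - 98138) = -1/(-11285852/115) = -1*(-115/11285852) = 115/11285852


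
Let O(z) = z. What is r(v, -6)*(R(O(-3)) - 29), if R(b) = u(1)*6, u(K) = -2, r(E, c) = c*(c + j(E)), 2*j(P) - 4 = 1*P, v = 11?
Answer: 369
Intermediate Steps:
j(P) = 2 + P/2 (j(P) = 2 + (1*P)/2 = 2 + P/2)
r(E, c) = c*(2 + c + E/2) (r(E, c) = c*(c + (2 + E/2)) = c*(2 + c + E/2))
R(b) = -12 (R(b) = -2*6 = -12)
r(v, -6)*(R(O(-3)) - 29) = ((½)*(-6)*(4 + 11 + 2*(-6)))*(-12 - 29) = ((½)*(-6)*(4 + 11 - 12))*(-41) = ((½)*(-6)*3)*(-41) = -9*(-41) = 369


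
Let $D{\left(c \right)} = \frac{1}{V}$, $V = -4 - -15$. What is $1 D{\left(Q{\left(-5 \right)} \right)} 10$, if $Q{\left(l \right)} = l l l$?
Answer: $\frac{10}{11} \approx 0.90909$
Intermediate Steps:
$V = 11$ ($V = -4 + 15 = 11$)
$Q{\left(l \right)} = l^{3}$ ($Q{\left(l \right)} = l^{2} l = l^{3}$)
$D{\left(c \right)} = \frac{1}{11}$
$1 D{\left(Q{\left(-5 \right)} \right)} 10 = 1 \cdot \frac{1}{11} \cdot 10 = \frac{1}{11} \cdot 10 = \frac{10}{11}$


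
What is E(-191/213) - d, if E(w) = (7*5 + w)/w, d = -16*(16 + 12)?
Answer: 78304/191 ≈ 409.97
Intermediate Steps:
d = -448 (d = -16*28 = -448)
E(w) = (35 + w)/w
E(-191/213) - d = (35 - 191/213)/((-191/213)) - 1*(-448) = (35 - 191*1/213)/((-191*1/213)) + 448 = (35 - 191/213)/(-191/213) + 448 = -213/191*7264/213 + 448 = -7264/191 + 448 = 78304/191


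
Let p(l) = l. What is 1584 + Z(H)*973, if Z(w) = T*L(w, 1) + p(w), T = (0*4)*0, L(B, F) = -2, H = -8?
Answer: -6200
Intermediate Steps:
T = 0 (T = 0*0 = 0)
Z(w) = w (Z(w) = 0*(-2) + w = 0 + w = w)
1584 + Z(H)*973 = 1584 - 8*973 = 1584 - 7784 = -6200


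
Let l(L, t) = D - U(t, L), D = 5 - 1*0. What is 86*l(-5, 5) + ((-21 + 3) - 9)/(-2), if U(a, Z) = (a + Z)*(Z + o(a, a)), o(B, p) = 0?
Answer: 887/2 ≈ 443.50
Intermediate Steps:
U(a, Z) = Z*(Z + a) (U(a, Z) = (a + Z)*(Z + 0) = (Z + a)*Z = Z*(Z + a))
D = 5 (D = 5 + 0 = 5)
l(L, t) = 5 - L*(L + t)
86*l(-5, 5) + ((-21 + 3) - 9)/(-2) = 86*(5 - 1*(-5)**2 - 1*(-5)*5) + ((-21 + 3) - 9)/(-2) = 86*(5 - 1*25 + 25) + (-18 - 9)*(-1/2) = 86*(5 - 25 + 25) - 27*(-1/2) = 86*5 + 27/2 = 430 + 27/2 = 887/2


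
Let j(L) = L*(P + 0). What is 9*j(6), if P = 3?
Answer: 162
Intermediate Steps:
j(L) = 3*L (j(L) = L*(3 + 0) = L*3 = 3*L)
9*j(6) = 9*(3*6) = 9*18 = 162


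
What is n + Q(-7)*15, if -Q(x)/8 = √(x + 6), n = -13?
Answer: -13 - 120*I ≈ -13.0 - 120.0*I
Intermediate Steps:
Q(x) = -8*√(6 + x) (Q(x) = -8*√(x + 6) = -8*√(6 + x))
n + Q(-7)*15 = -13 - 8*√(6 - 7)*15 = -13 - 8*I*15 = -13 - 120*I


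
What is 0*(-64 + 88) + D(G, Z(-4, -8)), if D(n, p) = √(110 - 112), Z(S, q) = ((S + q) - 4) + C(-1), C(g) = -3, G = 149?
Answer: I*√2 ≈ 1.4142*I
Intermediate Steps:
Z(S, q) = -7 + S + q (Z(S, q) = ((S + q) - 4) - 3 = (-4 + S + q) - 3 = -7 + S + q)
D(n, p) = I*√2 (D(n, p) = √(-2) = I*√2)
0*(-64 + 88) + D(G, Z(-4, -8)) = 0*(-64 + 88) + I*√2 = 0*24 + I*√2 = 0 + I*√2 = I*√2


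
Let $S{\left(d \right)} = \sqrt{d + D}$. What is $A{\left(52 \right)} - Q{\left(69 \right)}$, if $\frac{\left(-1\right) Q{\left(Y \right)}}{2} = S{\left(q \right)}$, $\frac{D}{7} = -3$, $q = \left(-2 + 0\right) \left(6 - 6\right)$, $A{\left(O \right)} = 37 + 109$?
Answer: $146 + 2 i \sqrt{21} \approx 146.0 + 9.1651 i$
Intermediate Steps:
$A{\left(O \right)} = 146$
$q = 0$ ($q = \left(-2\right) 0 = 0$)
$D = -21$ ($D = 7 \left(-3\right) = -21$)
$S{\left(d \right)} = \sqrt{-21 + d}$ ($S{\left(d \right)} = \sqrt{d - 21} = \sqrt{-21 + d}$)
$Q{\left(Y \right)} = - 2 i \sqrt{21}$ ($Q{\left(Y \right)} = - 2 \sqrt{-21 + 0} = - 2 \sqrt{-21} = - 2 i \sqrt{21}$)
$A{\left(52 \right)} - Q{\left(69 \right)} = 146 - - 2 i \sqrt{21} = 146 + 2 i \sqrt{21}$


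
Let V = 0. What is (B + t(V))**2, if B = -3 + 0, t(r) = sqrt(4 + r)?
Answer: 1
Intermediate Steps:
B = -3
(B + t(V))**2 = (-3 + sqrt(4 + 0))**2 = (-3 + sqrt(4))**2 = (-3 + 2)**2 = (-1)**2 = 1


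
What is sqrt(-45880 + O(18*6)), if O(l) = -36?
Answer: 2*I*sqrt(11479) ≈ 214.28*I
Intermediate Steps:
sqrt(-45880 + O(18*6)) = sqrt(-45880 - 36) = sqrt(-45916) = 2*I*sqrt(11479)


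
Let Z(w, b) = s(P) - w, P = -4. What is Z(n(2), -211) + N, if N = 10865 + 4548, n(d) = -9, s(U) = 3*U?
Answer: 15410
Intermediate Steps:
N = 15413
Z(w, b) = -12 - w (Z(w, b) = 3*(-4) - w = -12 - w)
Z(n(2), -211) + N = (-12 - 1*(-9)) + 15413 = (-12 + 9) + 15413 = -3 + 15413 = 15410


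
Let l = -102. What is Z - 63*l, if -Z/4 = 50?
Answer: 6226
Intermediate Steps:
Z = -200 (Z = -4*50 = -200)
Z - 63*l = -200 - 63*(-102) = -200 + 6426 = 6226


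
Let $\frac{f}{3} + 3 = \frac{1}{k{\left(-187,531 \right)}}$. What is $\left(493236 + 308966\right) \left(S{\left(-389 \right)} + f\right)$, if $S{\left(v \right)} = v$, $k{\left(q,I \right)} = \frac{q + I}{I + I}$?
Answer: $- \frac{26818816163}{86} \approx -3.1185 \cdot 10^{8}$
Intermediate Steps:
$k{\left(q,I \right)} = \frac{I + q}{2 I}$
$f = \frac{45}{172}$ ($f = -9 + \frac{3}{\frac{1}{2} \cdot \frac{1}{531} \left(531 - 187\right)} = -9 + \frac{3}{\frac{1}{2} \cdot \frac{1}{531} \cdot 344} = -9 + \frac{3}{\frac{172}{531}} = -9 + 3 \cdot \frac{531}{172} = -9 + \frac{1593}{172} = \frac{45}{172} \approx 0.26163$)
$\left(493236 + 308966\right) \left(S{\left(-389 \right)} + f\right) = \left(493236 + 308966\right) \left(-389 + \frac{45}{172}\right) = 802202 \left(- \frac{66863}{172}\right) = - \frac{26818816163}{86}$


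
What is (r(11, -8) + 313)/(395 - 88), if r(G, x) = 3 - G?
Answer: 305/307 ≈ 0.99349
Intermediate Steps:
(r(11, -8) + 313)/(395 - 88) = ((3 - 1*11) + 313)/(395 - 88) = ((3 - 11) + 313)/307 = (-8 + 313)*(1/307) = 305*(1/307) = 305/307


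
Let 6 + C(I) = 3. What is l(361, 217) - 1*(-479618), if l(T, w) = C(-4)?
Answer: 479615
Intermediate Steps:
C(I) = -3 (C(I) = -6 + 3 = -3)
l(T, w) = -3
l(361, 217) - 1*(-479618) = -3 - 1*(-479618) = -3 + 479618 = 479615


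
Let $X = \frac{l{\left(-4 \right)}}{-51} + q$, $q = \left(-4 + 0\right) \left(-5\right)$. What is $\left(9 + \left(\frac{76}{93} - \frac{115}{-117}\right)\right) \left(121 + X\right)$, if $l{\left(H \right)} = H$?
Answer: $\frac{281842540}{184977} \approx 1523.7$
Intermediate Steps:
$q = 20$ ($q = \left(-4\right) \left(-5\right) = 20$)
$X = \frac{1024}{51}$ ($X = - \frac{4}{-51} + 20 = \left(-4\right) \left(- \frac{1}{51}\right) + 20 = \frac{4}{51} + 20 = \frac{1024}{51} \approx 20.078$)
$\left(9 + \left(\frac{76}{93} - \frac{115}{-117}\right)\right) \left(121 + X\right) = \left(9 + \left(\frac{76}{93} - \frac{115}{-117}\right)\right) \left(121 + \frac{1024}{51}\right) = \left(9 + \left(76 \cdot \frac{1}{93} - - \frac{115}{117}\right)\right) \frac{7195}{51} = \left(9 + \left(\frac{76}{93} + \frac{115}{117}\right)\right) \frac{7195}{51} = \left(9 + \frac{6529}{3627}\right) \frac{7195}{51} = \frac{39172}{3627} \cdot \frac{7195}{51} = \frac{281842540}{184977}$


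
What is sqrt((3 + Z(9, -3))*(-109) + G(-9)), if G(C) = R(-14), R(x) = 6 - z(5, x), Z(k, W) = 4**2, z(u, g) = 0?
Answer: I*sqrt(2065) ≈ 45.442*I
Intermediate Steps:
Z(k, W) = 16
R(x) = 6 (R(x) = 6 - 1*0 = 6 + 0 = 6)
G(C) = 6
sqrt((3 + Z(9, -3))*(-109) + G(-9)) = sqrt((3 + 16)*(-109) + 6) = sqrt(19*(-109) + 6) = sqrt(-2071 + 6) = sqrt(-2065) = I*sqrt(2065)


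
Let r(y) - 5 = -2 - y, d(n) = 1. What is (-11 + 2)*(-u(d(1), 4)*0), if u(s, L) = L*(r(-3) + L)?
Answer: 0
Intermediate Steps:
r(y) = 3 - y (r(y) = 5 + (-2 - y) = 3 - y)
u(s, L) = L*(6 + L) (u(s, L) = L*((3 - 1*(-3)) + L) = L*((3 + 3) + L) = L*(6 + L))
(-11 + 2)*(-u(d(1), 4)*0) = (-11 + 2)*(-4*(6 + 4)*0) = -(-9)*(4*10)*0 = -(-9)*40*0 = -(-9)*0 = -9*0 = 0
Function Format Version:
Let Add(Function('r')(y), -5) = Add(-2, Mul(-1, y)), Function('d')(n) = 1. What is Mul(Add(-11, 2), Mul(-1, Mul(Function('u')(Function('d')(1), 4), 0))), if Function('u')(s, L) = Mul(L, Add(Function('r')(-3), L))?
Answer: 0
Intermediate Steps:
Function('r')(y) = Add(3, Mul(-1, y)) (Function('r')(y) = Add(5, Add(-2, Mul(-1, y))) = Add(3, Mul(-1, y)))
Function('u')(s, L) = Mul(L, Add(6, L)) (Function('u')(s, L) = Mul(L, Add(Add(3, Mul(-1, -3)), L)) = Mul(L, Add(Add(3, 3), L)) = Mul(L, Add(6, L)))
Mul(Add(-11, 2), Mul(-1, Mul(Function('u')(Function('d')(1), 4), 0))) = Mul(Add(-11, 2), Mul(-1, Mul(Mul(4, Add(6, 4)), 0))) = Mul(-9, Mul(-1, Mul(Mul(4, 10), 0))) = Mul(-9, Mul(-1, Mul(40, 0))) = Mul(-9, Mul(-1, 0)) = Mul(-9, 0) = 0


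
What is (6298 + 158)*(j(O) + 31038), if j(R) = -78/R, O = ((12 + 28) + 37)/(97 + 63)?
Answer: 15348791376/77 ≈ 1.9933e+8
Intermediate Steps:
O = 77/160 (O = (40 + 37)/160 = 77*(1/160) = 77/160 ≈ 0.48125)
(6298 + 158)*(j(O) + 31038) = (6298 + 158)*(-78/77/160 + 31038) = 6456*(-78*160/77 + 31038) = 6456*(-12480/77 + 31038) = 6456*(2377446/77) = 15348791376/77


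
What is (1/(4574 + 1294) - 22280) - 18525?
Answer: -239443739/5868 ≈ -40805.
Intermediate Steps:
(1/(4574 + 1294) - 22280) - 18525 = (1/5868 - 22280) - 18525 = -130739039/5868 - 18525 = -239443739/5868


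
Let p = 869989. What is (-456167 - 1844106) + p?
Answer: -1430284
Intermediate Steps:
(-456167 - 1844106) + p = (-456167 - 1844106) + 869989 = -2300273 + 869989 = -1430284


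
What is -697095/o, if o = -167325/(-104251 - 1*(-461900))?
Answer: 16621021977/11155 ≈ 1.4900e+6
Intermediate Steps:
o = -167325/357649 (o = -167325/(-104251 + 461900) = -167325/357649 ≈ -0.46785)
-697095/o = -697095/(-167325/357649) = -697095*(-357649/167325) = 16621021977/11155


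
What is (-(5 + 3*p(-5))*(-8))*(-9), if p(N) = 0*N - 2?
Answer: 72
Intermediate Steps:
p(N) = -2 (p(N) = 0 - 2 = -2)
(-(5 + 3*p(-5))*(-8))*(-9) = (-(5 + 3*(-2))*(-8))*(-9) = (-(5 - 6)*(-8))*(-9) = (-1*(-1)*(-8))*(-9) = (1*(-8))*(-9) = -8*(-9) = 72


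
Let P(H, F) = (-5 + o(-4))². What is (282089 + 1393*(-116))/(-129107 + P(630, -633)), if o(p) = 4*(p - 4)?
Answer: -120501/127738 ≈ -0.94335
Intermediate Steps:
o(p) = -16 + 4*p (o(p) = 4*(-4 + p) = -16 + 4*p)
P(H, F) = 1369 (P(H, F) = (-5 + (-16 + 4*(-4)))² = (-5 + (-16 - 16))² = (-5 - 32)² = (-37)² = 1369)
(282089 + 1393*(-116))/(-129107 + P(630, -633)) = (282089 + 1393*(-116))/(-129107 + 1369) = (282089 - 161588)/(-127738) = 120501*(-1/127738) = -120501/127738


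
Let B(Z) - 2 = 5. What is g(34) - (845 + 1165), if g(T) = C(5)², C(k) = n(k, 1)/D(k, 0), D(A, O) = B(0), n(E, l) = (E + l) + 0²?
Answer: -98454/49 ≈ -2009.3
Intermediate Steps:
B(Z) = 7 (B(Z) = 2 + 5 = 7)
n(E, l) = E + l (n(E, l) = (E + l) + 0 = E + l)
D(A, O) = 7
C(k) = ⅐ + k/7 (C(k) = (k + 1)/7 = (1 + k)*(⅐) = ⅐ + k/7)
g(T) = 36/49 (g(T) = (⅐ + (⅐)*5)² = (⅐ + 5/7)² = (6/7)² = 36/49)
g(34) - (845 + 1165) = 36/49 - (845 + 1165) = 36/49 - 1*2010 = 36/49 - 2010 = -98454/49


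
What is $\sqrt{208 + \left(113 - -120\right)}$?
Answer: $21$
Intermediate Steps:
$\sqrt{208 + \left(113 - -120\right)} = \sqrt{208 + \left(113 + 120\right)} = \sqrt{208 + 233} = \sqrt{441} = 21$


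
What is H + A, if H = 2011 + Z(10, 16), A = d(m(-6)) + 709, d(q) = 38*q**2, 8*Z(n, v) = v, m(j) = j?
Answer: 4090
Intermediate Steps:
Z(n, v) = v/8
A = 2077 (A = 38*(-6)**2 + 709 = 38*36 + 709 = 1368 + 709 = 2077)
H = 2013 (H = 2011 + (1/8)*16 = 2011 + 2 = 2013)
H + A = 2013 + 2077 = 4090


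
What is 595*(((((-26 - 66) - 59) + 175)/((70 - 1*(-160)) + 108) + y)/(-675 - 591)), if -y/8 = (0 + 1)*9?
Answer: 1205470/35659 ≈ 33.805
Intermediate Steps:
y = -72 (y = -8*(0 + 1)*9 = -8*9 = -72)
595*(((((-26 - 66) - 59) + 175)/((70 - 1*(-160)) + 108) + y)/(-675 - 591)) = 595*(((((-26 - 66) - 59) + 175)/((70 - 1*(-160)) + 108) - 72)/(-675 - 591)) = 595*((((-92 - 59) + 175)/((70 + 160) + 108) - 72)/(-1266)) = 595*(((-151 + 175)/(230 + 108) - 72)*(-1/1266)) = 595*((24/338 - 72)*(-1/1266)) = 595*((24*(1/338) - 72)*(-1/1266)) = 595*((12/169 - 72)*(-1/1266)) = 595*(-12156/169*(-1/1266)) = 595*(2026/35659) = 1205470/35659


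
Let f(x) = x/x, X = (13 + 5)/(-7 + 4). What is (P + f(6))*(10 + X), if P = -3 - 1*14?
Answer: -64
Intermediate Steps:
X = -6 (X = 18/(-3) = 18*(-⅓) = -6)
P = -17 (P = -3 - 14 = -17)
f(x) = 1
(P + f(6))*(10 + X) = (-17 + 1)*(10 - 6) = -16*4 = -64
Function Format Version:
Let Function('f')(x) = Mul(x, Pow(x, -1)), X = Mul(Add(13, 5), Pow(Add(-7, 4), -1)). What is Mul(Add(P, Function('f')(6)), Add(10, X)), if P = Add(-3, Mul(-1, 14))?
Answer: -64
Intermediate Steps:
X = -6 (X = Mul(18, Pow(-3, -1)) = Mul(18, Rational(-1, 3)) = -6)
P = -17 (P = Add(-3, -14) = -17)
Function('f')(x) = 1
Mul(Add(P, Function('f')(6)), Add(10, X)) = Mul(Add(-17, 1), Add(10, -6)) = Mul(-16, 4) = -64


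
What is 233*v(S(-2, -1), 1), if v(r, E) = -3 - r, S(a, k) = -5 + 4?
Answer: -466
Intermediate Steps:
S(a, k) = -1
233*v(S(-2, -1), 1) = 233*(-3 - 1*(-1)) = 233*(-3 + 1) = 233*(-2) = -466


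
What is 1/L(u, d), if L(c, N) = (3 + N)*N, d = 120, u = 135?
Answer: 1/14760 ≈ 6.7751e-5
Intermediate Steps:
L(c, N) = N*(3 + N)
1/L(u, d) = 1/(120*(3 + 120)) = 1/(120*123) = 1/14760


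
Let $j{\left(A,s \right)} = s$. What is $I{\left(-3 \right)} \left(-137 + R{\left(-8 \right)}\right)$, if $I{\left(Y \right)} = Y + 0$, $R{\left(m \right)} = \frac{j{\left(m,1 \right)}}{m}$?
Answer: $\frac{3291}{8} \approx 411.38$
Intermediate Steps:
$R{\left(m \right)} = \frac{1}{m}$ ($R{\left(m \right)} = 1 \frac{1}{m} = \frac{1}{m}$)
$I{\left(Y \right)} = Y$
$I{\left(-3 \right)} \left(-137 + R{\left(-8 \right)}\right) = - 3 \left(-137 + \frac{1}{-8}\right) = - 3 \left(-137 - \frac{1}{8}\right) = \left(-3\right) \left(- \frac{1097}{8}\right) = \frac{3291}{8}$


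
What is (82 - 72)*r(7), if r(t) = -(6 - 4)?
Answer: -20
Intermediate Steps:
r(t) = -2 (r(t) = -1*2 = -2)
(82 - 72)*r(7) = (82 - 72)*(-2) = 10*(-2) = -20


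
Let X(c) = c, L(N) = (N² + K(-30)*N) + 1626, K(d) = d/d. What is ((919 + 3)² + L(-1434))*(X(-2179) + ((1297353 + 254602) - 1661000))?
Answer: -323287237568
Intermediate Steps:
K(d) = 1
L(N) = 1626 + N + N² (L(N) = (N² + 1*N) + 1626 = (N² + N) + 1626 = (N + N²) + 1626 = 1626 + N + N²)
((919 + 3)² + L(-1434))*(X(-2179) + ((1297353 + 254602) - 1661000)) = ((919 + 3)² + (1626 - 1434 + (-1434)²))*(-2179 + ((1297353 + 254602) - 1661000)) = (922² + (1626 - 1434 + 2056356))*(-2179 + (1551955 - 1661000)) = (850084 + 2056548)*(-2179 - 109045) = 2906632*(-111224) = -323287237568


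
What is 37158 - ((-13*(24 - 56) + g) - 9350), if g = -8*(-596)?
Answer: 41324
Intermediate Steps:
g = 4768
37158 - ((-13*(24 - 56) + g) - 9350) = 37158 - ((-13*(24 - 56) + 4768) - 9350) = 37158 - ((-13*(-32) + 4768) - 9350) = 37158 - ((416 + 4768) - 9350) = 37158 - (5184 - 9350) = 37158 - 1*(-4166) = 37158 + 4166 = 41324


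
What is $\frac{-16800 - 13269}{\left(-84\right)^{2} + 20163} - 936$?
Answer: $- \frac{8502351}{9073} \approx -937.1$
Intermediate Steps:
$\frac{-16800 - 13269}{\left(-84\right)^{2} + 20163} - 936 = - \frac{30069}{7056 + 20163} - 936 = - \frac{30069}{27219} - 936 = \left(-30069\right) \frac{1}{27219} - 936 = - \frac{10023}{9073} - 936 = - \frac{8502351}{9073}$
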